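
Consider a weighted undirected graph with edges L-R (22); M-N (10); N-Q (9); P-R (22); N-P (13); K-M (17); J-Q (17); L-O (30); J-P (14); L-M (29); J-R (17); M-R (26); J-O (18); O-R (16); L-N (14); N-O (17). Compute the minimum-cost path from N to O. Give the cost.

17

Comparing a few candidate routes:
N - L - O: 14 + 30 = 44
N - O: 17
N - Q - J - O: 9 + 17 + 18 = 44
The minimum is 17.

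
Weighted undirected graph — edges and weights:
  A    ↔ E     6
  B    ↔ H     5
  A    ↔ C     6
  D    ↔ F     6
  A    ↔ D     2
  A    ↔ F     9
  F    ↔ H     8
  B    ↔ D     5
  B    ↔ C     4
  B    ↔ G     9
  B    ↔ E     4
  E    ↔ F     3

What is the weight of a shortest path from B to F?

Comparing a few candidate routes:
B → E → F: 4 + 3 = 7
B → D → F: 5 + 6 = 11
B → H → F: 5 + 8 = 13
The minimum is 7.

7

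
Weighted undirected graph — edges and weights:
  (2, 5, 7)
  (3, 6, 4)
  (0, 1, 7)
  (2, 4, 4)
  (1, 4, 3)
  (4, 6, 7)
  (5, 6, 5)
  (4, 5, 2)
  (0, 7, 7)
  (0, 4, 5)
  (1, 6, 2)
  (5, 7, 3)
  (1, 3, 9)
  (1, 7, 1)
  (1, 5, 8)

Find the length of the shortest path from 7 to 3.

7

A few of the 7→3 routes:
7 → 1 → 6 → 3: 1 + 2 + 4 = 7
7 → 5 → 4 → 1 → 6 → 3: 3 + 2 + 3 + 2 + 4 = 14
7 → 5 → 6 → 3: 3 + 5 + 4 = 12
7 → 1 → 3: 1 + 9 = 10
Best route has total 7.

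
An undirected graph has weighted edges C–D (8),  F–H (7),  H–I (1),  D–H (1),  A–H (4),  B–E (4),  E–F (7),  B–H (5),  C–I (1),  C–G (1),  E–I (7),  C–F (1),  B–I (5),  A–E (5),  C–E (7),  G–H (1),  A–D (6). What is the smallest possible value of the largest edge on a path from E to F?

Some routes from E to F:
E-B-I-C-F: max(4, 5, 1, 1) = 5
E-A-H-B-I-C-F: max(5, 4, 5, 5, 1, 1) = 5
E-B-H-G-C-F: max(4, 5, 1, 1, 1) = 5
E-A-H-I-C-F: max(5, 4, 1, 1, 1) = 5
E-B-I-H-G-C-F: max(4, 5, 1, 1, 1, 1) = 5
E-A-H-G-C-F: max(5, 4, 1, 1, 1) = 5
Best route has worst link 5.

5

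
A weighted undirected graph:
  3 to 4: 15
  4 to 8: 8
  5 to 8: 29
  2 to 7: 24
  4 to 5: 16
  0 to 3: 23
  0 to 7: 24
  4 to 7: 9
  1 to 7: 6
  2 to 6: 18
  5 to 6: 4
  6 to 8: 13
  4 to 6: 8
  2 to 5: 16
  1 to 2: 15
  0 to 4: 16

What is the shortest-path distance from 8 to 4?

A few of the 8→4 routes:
8 - 6 - 5 - 4: 13 + 4 + 16 = 33
8 - 4: 8
8 - 6 - 4: 13 + 8 = 21
Shortest: 8.

8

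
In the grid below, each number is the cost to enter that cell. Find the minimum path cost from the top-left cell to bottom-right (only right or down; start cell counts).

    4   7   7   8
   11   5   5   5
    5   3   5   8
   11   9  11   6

38

Path (0,0) (0,1) (1,1) (2,1) (2,2) (2,3) (3,3): 4 + 7 + 5 + 3 + 5 + 8 + 6 = 38.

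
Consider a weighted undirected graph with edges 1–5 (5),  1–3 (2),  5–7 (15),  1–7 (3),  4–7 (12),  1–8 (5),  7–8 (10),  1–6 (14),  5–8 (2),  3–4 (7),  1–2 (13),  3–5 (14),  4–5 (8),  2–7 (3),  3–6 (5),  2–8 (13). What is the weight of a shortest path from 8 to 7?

Comparing a few candidate routes:
8 - 5 - 3 - 1 - 7: 2 + 14 + 2 + 3 = 21
8 - 1 - 7: 5 + 3 = 8
8 - 7: 10
8 - 5 - 1 - 7: 2 + 5 + 3 = 10
8 - 5 - 7: 2 + 15 = 17
8 - 2 - 7: 13 + 3 = 16
Best route has total 8.

8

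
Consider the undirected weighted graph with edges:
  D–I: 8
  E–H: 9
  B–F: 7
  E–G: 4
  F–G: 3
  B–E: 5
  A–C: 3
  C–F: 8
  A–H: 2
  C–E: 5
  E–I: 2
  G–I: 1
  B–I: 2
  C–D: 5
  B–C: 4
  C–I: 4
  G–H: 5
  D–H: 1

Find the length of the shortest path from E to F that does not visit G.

Checking several routes:
E→C→F: 5 + 8 = 13
E→I→B→F: 2 + 2 + 7 = 11
E→B→F: 5 + 7 = 12
Best route has total 11.

11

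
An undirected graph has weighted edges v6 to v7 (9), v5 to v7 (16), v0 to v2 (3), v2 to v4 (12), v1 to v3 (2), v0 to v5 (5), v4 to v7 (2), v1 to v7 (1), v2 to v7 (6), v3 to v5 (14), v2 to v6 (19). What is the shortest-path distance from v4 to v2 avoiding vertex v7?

12

Routes from v4 to v2 avoiding v7:
v4 - v2: 12
Best route has total 12.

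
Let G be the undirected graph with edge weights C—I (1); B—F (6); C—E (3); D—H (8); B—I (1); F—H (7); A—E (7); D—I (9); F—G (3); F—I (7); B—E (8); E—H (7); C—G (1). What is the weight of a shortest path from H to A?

14

Checking several routes:
H - F - I - C - E - A: 7 + 7 + 1 + 3 + 7 = 25
H - E - A: 7 + 7 = 14
H - F - G - C - E - A: 7 + 3 + 1 + 3 + 7 = 21
The minimum is 14.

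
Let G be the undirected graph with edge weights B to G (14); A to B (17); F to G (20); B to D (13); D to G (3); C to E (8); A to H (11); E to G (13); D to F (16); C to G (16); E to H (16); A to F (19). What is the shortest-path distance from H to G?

29

Checking several routes:
H-E-C-G: 16 + 8 + 16 = 40
H-E-G: 16 + 13 = 29
H-A-B-G: 11 + 17 + 14 = 42
Best route has total 29.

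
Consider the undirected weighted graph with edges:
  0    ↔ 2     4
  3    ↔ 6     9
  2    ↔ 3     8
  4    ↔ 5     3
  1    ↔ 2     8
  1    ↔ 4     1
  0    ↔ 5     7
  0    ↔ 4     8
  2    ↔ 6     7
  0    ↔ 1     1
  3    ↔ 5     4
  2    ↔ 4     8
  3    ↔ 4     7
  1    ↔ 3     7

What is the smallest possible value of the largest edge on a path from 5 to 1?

3

Comparing a few candidate routes:
5-4-3-1: max(3, 7, 7) = 7
5-3-1: max(4, 7) = 7
5-3-4-1: max(4, 7, 1) = 7
5-4-1: max(3, 1) = 3
5-0-1: max(7, 1) = 7
5-4-0-1: max(3, 8, 1) = 8
Best route has worst link 3.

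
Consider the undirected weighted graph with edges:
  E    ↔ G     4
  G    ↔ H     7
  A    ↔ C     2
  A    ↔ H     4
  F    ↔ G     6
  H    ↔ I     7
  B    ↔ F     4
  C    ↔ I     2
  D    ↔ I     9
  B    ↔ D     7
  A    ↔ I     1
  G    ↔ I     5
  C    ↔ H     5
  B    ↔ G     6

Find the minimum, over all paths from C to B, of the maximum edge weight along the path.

A few of the C→B routes:
C-I-G-B: max(2, 5, 6) = 6
C-I-G-F-B: max(2, 5, 6, 4) = 6
C-H-A-I-G-B: max(5, 4, 1, 5, 6) = 6
C-H-A-I-G-F-B: max(5, 4, 1, 5, 6, 4) = 6
C-A-I-G-F-B: max(2, 1, 5, 6, 4) = 6
C-A-I-G-B: max(2, 1, 5, 6) = 6
Best route has worst link 6.

6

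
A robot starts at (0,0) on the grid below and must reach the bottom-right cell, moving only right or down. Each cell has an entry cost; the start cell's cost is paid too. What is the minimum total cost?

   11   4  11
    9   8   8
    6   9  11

Path (0,0) (0,1) (1,1) (1,2) (2,2): 11 + 4 + 8 + 8 + 11 = 42.

42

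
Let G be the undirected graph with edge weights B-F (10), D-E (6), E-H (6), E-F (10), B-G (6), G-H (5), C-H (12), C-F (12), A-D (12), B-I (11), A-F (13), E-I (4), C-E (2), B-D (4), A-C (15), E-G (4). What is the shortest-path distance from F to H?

16

A few of the F→H routes:
F -> E -> H: 10 + 6 = 16
F -> B -> G -> H: 10 + 6 + 5 = 21
F -> E -> G -> H: 10 + 4 + 5 = 19
F -> C -> E -> G -> H: 12 + 2 + 4 + 5 = 23
F -> C -> E -> H: 12 + 2 + 6 = 20
Best route has total 16.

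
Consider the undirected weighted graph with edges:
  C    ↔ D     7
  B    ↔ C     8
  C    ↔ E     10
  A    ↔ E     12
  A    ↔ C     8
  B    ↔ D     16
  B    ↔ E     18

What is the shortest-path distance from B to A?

Candidate routes:
B-C-E-A: 8 + 10 + 12 = 30
B-C-A: 8 + 8 = 16
B-D-C-A: 16 + 7 + 8 = 31
B-E-A: 18 + 12 = 30
B-D-C-E-A: 16 + 7 + 10 + 12 = 45
B-E-C-A: 18 + 10 + 8 = 36
Shortest: 16.

16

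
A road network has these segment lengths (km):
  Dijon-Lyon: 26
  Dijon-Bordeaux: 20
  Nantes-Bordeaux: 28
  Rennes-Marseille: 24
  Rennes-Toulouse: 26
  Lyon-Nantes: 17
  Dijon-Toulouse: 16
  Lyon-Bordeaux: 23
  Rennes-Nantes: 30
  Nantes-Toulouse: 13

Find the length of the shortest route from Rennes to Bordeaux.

Comparing a few candidate routes:
Rennes -> Nantes -> Bordeaux: 30 + 28 = 58
Rennes -> Toulouse -> Dijon -> Bordeaux: 26 + 16 + 20 = 62
Rennes -> Toulouse -> Nantes -> Bordeaux: 26 + 13 + 28 = 67
Shortest: 58 km.

58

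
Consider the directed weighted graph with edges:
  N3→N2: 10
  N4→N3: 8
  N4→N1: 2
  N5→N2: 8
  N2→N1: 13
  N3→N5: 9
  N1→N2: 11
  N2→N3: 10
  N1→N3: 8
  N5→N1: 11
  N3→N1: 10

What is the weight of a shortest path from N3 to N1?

10

Routes from N3 to N1:
N3 - N2 - N1: 10 + 13 = 23
N3 - N5 - N2 - N1: 9 + 8 + 13 = 30
N3 - N5 - N1: 9 + 11 = 20
N3 - N1: 10
Shortest: 10.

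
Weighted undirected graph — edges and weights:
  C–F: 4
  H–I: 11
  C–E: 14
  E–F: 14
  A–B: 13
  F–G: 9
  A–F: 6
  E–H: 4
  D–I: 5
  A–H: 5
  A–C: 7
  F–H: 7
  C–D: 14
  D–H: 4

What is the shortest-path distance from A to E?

Checking several routes:
A → H → E: 5 + 4 = 9
A → F → E: 6 + 14 = 20
A → C → E: 7 + 14 = 21
A → F → H → E: 6 + 7 + 4 = 17
Shortest: 9.

9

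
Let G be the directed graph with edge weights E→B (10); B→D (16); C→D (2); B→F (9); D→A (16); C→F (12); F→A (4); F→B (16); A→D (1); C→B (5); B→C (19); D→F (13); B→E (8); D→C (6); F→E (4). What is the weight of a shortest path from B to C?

Routes from B to C:
B→F→A→D→C: 9 + 4 + 1 + 6 = 20
B→C: 19
B→D→C: 16 + 6 = 22
Best route has total 19.

19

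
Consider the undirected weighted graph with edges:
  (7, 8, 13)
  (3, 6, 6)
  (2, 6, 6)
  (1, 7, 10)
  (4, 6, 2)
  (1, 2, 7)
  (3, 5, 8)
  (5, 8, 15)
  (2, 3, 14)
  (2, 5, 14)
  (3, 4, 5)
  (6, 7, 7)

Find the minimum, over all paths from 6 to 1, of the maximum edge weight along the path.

A few of the 6→1 routes:
6-3-2-1: max(6, 14, 7) = 14
6-4-3-5-2-1: max(2, 5, 8, 14, 7) = 14
6-7-1: max(7, 10) = 10
6-2-1: max(6, 7) = 7
6-4-3-2-1: max(2, 5, 14, 7) = 14
Best route has worst link 7.

7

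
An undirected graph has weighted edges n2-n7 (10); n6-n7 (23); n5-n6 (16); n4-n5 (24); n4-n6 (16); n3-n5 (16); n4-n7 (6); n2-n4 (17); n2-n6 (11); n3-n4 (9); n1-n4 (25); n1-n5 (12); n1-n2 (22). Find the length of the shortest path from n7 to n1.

Some routes from n7 to n1:
n7 - n4 - n1: 6 + 25 = 31
n7 - n4 - n5 - n1: 6 + 24 + 12 = 42
n7 - n4 - n3 - n5 - n1: 6 + 9 + 16 + 12 = 43
n7 - n4 - n2 - n1: 6 + 17 + 22 = 45
n7 - n2 - n1: 10 + 22 = 32
The minimum is 31.

31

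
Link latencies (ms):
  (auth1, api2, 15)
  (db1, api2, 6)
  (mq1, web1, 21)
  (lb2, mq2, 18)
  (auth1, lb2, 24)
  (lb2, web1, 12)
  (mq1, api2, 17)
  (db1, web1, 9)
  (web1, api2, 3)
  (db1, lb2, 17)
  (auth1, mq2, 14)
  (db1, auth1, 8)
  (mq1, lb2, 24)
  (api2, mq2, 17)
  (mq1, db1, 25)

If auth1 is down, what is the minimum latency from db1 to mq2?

Checking several routes:
db1-api2-mq2: 6 + 17 = 23
db1-api2-web1-lb2-mq2: 6 + 3 + 12 + 18 = 39
db1-web1-api2-mq2: 9 + 3 + 17 = 29
db1-web1-lb2-mq2: 9 + 12 + 18 = 39
db1-lb2-mq2: 17 + 18 = 35
Shortest: 23 ms.

23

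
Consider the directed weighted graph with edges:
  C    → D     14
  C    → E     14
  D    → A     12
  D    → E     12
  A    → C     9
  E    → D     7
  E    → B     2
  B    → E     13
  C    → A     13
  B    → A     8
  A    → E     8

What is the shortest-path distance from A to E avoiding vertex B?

8

Routes from A to E avoiding B:
A→C→D→E: 9 + 14 + 12 = 35
A→C→E: 9 + 14 = 23
A→E: 8
Shortest: 8.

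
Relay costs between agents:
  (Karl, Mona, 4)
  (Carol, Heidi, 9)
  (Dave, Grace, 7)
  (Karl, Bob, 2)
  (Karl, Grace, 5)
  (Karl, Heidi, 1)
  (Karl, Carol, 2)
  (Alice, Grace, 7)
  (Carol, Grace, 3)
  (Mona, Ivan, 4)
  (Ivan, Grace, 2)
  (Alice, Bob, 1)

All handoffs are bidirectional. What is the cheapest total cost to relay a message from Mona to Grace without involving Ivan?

9

Candidate routes:
Mona→Karl→Bob→Alice→Grace: 4 + 2 + 1 + 7 = 14
Mona→Karl→Heidi→Carol→Grace: 4 + 1 + 9 + 3 = 17
Mona→Karl→Carol→Grace: 4 + 2 + 3 = 9
Mona→Karl→Grace: 4 + 5 = 9
Best route has total 9.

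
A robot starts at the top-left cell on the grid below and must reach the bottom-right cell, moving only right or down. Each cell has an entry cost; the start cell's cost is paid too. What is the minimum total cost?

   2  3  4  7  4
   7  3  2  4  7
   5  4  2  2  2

16

One optimal route is (0,0) (0,1) (1,1) (1,2) (2,2) (2,3) (2,4).
Its cost is 2 + 3 + 3 + 2 + 2 + 2 + 2 = 16.
(Top row then right column would cost 29.)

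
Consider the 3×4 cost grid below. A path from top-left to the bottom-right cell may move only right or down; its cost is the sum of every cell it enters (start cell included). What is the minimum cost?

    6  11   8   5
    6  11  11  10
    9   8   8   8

One optimal route is [0,0] [1,0] [2,0] [2,1] [2,2] [2,3].
Its cost is 6 + 6 + 9 + 8 + 8 + 8 = 45.
For comparison, the top-then-right route costs 48.

45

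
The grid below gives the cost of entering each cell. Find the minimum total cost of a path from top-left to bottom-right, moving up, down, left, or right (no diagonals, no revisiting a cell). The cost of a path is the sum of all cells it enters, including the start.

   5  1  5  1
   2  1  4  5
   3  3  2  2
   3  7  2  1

15

Take [0,0]→[0,1]→[1,1]→[2,1]→[2,2]→[2,3]→[3,3] for a total of 5 + 1 + 1 + 3 + 2 + 2 + 1 = 15.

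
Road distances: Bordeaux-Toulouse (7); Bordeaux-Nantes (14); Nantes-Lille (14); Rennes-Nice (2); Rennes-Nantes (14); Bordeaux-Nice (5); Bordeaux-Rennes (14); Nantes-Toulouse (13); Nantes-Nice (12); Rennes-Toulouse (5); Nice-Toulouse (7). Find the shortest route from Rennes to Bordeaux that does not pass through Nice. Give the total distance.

12

Comparing a few candidate routes:
Rennes→Toulouse→Nantes→Bordeaux: 5 + 13 + 14 = 32
Rennes→Nantes→Bordeaux: 14 + 14 = 28
Rennes→Bordeaux: 14
Rennes→Toulouse→Bordeaux: 5 + 7 = 12
Best route has total 12.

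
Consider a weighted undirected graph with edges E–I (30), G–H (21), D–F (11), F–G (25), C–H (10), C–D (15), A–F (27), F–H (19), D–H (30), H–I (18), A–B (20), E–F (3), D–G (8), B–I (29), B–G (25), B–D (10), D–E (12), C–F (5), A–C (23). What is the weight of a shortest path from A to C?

23

Comparing a few candidate routes:
A -> B -> D -> F -> C: 20 + 10 + 11 + 5 = 46
A -> B -> D -> E -> F -> C: 20 + 10 + 12 + 3 + 5 = 50
A -> B -> D -> C: 20 + 10 + 15 = 45
A -> F -> C: 27 + 5 = 32
A -> C: 23
The minimum is 23.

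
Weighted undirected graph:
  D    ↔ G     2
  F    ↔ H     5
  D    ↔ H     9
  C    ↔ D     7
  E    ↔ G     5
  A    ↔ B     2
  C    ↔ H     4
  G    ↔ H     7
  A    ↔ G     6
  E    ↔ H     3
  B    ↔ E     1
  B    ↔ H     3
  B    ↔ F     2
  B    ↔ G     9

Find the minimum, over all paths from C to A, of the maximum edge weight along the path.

4

A few of the C→A routes:
C → H → F → B → A: max(4, 5, 2, 2) = 5
C → H → B → E → G → A: max(4, 3, 1, 5, 6) = 6
C → H → F → B → E → G → A: max(4, 5, 2, 1, 5, 6) = 6
C → H → E → G → A: max(4, 3, 5, 6) = 6
C → H → B → A: max(4, 3, 2) = 4
C → H → E → B → A: max(4, 3, 1, 2) = 4
Best route has worst link 4.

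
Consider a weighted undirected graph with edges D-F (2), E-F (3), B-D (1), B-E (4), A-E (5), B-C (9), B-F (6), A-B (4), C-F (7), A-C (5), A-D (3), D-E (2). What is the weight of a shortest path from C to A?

5

Some routes from C to A:
C - B - D - A: 9 + 1 + 3 = 13
C - F - D - A: 7 + 2 + 3 = 12
C - B - A: 9 + 4 = 13
C - A: 5
Shortest: 5.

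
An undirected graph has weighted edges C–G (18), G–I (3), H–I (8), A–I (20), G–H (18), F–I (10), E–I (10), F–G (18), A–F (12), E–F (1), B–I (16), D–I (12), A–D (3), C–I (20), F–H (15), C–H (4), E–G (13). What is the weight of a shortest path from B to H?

24

Some routes from B to H:
B -> I -> G -> H: 16 + 3 + 18 = 37
B -> I -> C -> H: 16 + 20 + 4 = 40
B -> I -> H: 16 + 8 = 24
Shortest: 24.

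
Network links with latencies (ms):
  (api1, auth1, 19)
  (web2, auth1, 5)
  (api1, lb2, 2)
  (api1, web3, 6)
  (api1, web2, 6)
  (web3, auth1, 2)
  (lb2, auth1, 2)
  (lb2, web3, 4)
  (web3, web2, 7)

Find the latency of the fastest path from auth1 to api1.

4

Some routes from auth1 to api1:
auth1 - web3 - api1: 2 + 6 = 8
auth1 - web3 - lb2 - api1: 2 + 4 + 2 = 8
auth1 - lb2 - api1: 2 + 2 = 4
Best route has total 4 ms.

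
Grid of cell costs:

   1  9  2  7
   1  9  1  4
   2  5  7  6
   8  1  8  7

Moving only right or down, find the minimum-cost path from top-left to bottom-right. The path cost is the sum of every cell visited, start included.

25

One optimal route is r0c0 r1c0 r2c0 r2c1 r3c1 r3c2 r3c3.
Its cost is 1 + 1 + 2 + 5 + 1 + 8 + 7 = 25.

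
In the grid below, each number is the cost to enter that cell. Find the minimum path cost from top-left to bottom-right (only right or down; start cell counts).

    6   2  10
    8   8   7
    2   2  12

Take [0,0] -> [0,1] -> [1,1] -> [2,1] -> [2,2] for a total of 6 + 2 + 8 + 2 + 12 = 30.
(Top row then right column would cost 37.)

30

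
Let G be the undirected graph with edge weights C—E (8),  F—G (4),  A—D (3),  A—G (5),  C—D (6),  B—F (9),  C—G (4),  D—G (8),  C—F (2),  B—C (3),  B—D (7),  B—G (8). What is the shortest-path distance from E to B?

Checking several routes:
E-C-D-B: 8 + 6 + 7 = 21
E-C-B: 8 + 3 = 11
E-C-F-G-B: 8 + 2 + 4 + 8 = 22
E-C-G-B: 8 + 4 + 8 = 20
E-C-F-B: 8 + 2 + 9 = 19
Best route has total 11.

11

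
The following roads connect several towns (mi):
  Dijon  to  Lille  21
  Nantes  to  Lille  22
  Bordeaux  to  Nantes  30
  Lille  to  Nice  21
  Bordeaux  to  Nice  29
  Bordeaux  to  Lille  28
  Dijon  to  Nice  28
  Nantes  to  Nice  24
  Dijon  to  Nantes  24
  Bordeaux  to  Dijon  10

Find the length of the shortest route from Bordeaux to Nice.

Checking several routes:
Bordeaux -> Dijon -> Nice: 10 + 28 = 38
Bordeaux -> Nice: 29
Bordeaux -> Dijon -> Lille -> Nice: 10 + 21 + 21 = 52
Bordeaux -> Lille -> Nice: 28 + 21 = 49
The minimum is 29 mi.

29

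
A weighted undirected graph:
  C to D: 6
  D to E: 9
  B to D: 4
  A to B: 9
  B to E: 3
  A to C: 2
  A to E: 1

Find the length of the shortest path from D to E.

A few of the D→E routes:
D - E: 9
D - C - A - E: 6 + 2 + 1 = 9
D - B - E: 4 + 3 = 7
Shortest: 7.

7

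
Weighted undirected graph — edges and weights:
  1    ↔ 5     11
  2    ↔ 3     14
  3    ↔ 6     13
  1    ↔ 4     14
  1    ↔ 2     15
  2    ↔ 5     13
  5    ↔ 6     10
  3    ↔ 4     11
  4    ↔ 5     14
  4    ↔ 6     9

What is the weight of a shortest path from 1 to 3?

25

Checking several routes:
1 → 4 → 6 → 3: 14 + 9 + 13 = 36
1 → 4 → 3: 14 + 11 = 25
1 → 5 → 6 → 3: 11 + 10 + 13 = 34
1 → 5 → 4 → 3: 11 + 14 + 11 = 36
1 → 2 → 3: 15 + 14 = 29
Shortest: 25.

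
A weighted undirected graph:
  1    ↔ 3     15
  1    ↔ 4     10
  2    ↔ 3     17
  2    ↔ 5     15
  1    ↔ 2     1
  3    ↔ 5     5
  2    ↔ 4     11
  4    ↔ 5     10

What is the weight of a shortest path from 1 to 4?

10

Comparing a few candidate routes:
1 - 2 - 5 - 4: 1 + 15 + 10 = 26
1 - 4: 10
1 - 2 - 4: 1 + 11 = 12
Shortest: 10.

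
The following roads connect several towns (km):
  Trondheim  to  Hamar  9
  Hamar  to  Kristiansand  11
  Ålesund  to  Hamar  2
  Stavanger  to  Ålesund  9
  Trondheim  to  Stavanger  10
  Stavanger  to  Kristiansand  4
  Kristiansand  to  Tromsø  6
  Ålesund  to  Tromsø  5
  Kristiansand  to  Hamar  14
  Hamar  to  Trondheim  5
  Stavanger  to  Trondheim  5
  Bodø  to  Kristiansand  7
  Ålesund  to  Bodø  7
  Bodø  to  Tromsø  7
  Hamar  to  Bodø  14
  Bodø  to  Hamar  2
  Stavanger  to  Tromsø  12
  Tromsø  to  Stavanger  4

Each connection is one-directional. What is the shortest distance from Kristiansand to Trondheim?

Some routes from Kristiansand to Trondheim:
Kristiansand-Tromsø-Stavanger-Ålesund-Hamar-Trondheim: 6 + 4 + 9 + 2 + 5 = 26
Kristiansand-Tromsø-Stavanger-Trondheim: 6 + 4 + 5 = 15
Kristiansand-Hamar-Trondheim: 14 + 5 = 19
The minimum is 15 km.

15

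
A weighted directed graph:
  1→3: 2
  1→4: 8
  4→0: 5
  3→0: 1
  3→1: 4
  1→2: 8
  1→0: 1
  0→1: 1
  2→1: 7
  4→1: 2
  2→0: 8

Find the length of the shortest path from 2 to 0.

Some routes from 2 to 0:
2 - 0: 8
2 - 1 - 0: 7 + 1 = 8
2 - 1 - 3 - 0: 7 + 2 + 1 = 10
Best route has total 8.

8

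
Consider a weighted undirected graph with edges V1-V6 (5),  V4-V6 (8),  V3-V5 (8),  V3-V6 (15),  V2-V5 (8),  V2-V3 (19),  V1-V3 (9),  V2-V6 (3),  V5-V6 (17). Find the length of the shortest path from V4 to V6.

Routes from V4 to V6:
V4 - V6: 8
Shortest: 8.

8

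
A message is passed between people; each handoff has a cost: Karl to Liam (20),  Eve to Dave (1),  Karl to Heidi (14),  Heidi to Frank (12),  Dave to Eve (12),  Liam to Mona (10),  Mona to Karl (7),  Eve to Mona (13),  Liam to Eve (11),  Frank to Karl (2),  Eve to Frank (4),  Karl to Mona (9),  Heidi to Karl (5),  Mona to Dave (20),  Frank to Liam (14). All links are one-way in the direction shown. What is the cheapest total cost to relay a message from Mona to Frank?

Paths from Mona to Frank:
Mona → Karl → Heidi → Frank: 7 + 14 + 12 = 33
Mona → Dave → Eve → Frank: 20 + 12 + 4 = 36
Mona → Karl → Liam → Eve → Frank: 7 + 20 + 11 + 4 = 42
Shortest: 33.

33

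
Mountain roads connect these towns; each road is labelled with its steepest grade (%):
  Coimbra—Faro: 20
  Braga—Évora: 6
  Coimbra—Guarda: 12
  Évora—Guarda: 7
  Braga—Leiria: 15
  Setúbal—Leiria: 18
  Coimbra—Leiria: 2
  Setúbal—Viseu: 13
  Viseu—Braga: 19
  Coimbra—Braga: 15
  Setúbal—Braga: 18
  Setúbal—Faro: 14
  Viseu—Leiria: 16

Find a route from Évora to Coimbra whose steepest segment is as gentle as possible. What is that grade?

12

Comparing a few candidate routes:
Évora→Guarda→Coimbra: max(7, 12) = 12
Évora→Braga→Setúbal→Leiria→Coimbra: max(6, 18, 18, 2) = 18
Évora→Braga→Setúbal→Viseu→Leiria→Coimbra: max(6, 18, 13, 16, 2) = 18
Évora→Braga→Leiria→Coimbra: max(6, 15, 2) = 15
Évora→Braga→Coimbra: max(6, 15) = 15
The minimum achievable maximum is 12%.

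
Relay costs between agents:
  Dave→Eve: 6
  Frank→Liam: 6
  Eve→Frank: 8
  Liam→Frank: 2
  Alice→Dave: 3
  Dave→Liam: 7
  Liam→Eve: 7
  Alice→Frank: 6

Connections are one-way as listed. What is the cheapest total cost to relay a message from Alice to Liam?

Routes from Alice to Liam:
Alice - Dave - Eve - Frank - Liam: 3 + 6 + 8 + 6 = 23
Alice - Dave - Liam: 3 + 7 = 10
Alice - Frank - Liam: 6 + 6 = 12
Best route has total 10.

10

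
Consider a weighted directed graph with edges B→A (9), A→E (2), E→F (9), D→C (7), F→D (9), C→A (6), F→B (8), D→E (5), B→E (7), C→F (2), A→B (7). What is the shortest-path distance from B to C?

Routes from B to C:
B→E→F→D→C: 7 + 9 + 9 + 7 = 32
B→A→E→F→D→C: 9 + 2 + 9 + 9 + 7 = 36
Best route has total 32.

32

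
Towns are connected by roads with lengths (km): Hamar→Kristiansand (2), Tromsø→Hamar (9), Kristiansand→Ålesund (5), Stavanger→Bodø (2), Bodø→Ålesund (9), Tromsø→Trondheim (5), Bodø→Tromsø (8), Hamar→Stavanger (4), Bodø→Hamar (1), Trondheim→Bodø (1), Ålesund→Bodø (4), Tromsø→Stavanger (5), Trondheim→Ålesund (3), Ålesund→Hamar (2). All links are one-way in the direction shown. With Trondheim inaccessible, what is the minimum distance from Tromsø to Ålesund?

Paths from Tromsø to Ålesund avoiding Trondheim:
Tromsø - Stavanger - Bodø - Ålesund: 5 + 2 + 9 = 16
Tromsø - Hamar - Stavanger - Bodø - Ålesund: 9 + 4 + 2 + 9 = 24
Tromsø - Stavanger - Bodø - Hamar - Kristiansand - Ålesund: 5 + 2 + 1 + 2 + 5 = 15
Tromsø - Hamar - Kristiansand - Ålesund: 9 + 2 + 5 = 16
Shortest: 15 km.

15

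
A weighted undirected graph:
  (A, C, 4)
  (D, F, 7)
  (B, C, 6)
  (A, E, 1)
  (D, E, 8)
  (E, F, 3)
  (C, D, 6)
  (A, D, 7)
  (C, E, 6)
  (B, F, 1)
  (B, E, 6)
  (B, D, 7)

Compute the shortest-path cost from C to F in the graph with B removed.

A few of the C→F routes:
C→E→F: 6 + 3 = 9
C→D→F: 6 + 7 = 13
C→A→E→F: 4 + 1 + 3 = 8
The minimum is 8.

8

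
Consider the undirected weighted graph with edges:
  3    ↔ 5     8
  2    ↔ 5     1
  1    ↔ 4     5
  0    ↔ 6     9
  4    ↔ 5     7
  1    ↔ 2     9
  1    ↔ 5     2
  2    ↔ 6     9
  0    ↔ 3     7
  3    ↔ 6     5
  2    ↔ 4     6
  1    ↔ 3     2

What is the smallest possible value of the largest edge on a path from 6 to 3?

5

A few of the 6→3 routes:
6 → 2 → 5 → 1 → 3: max(9, 1, 2, 2) = 9
6 → 2 → 5 → 4 → 1 → 3: max(9, 1, 7, 5, 2) = 9
6 → 3: max(5) = 5
Smallest bottleneck: 5.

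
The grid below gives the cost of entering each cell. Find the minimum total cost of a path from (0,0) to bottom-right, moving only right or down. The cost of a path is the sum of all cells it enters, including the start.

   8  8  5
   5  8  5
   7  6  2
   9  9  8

Best path: r0c0 r0c1 r0c2 r1c2 r2c2 r3c2
Cost: 8 + 8 + 5 + 5 + 2 + 8 = 36

36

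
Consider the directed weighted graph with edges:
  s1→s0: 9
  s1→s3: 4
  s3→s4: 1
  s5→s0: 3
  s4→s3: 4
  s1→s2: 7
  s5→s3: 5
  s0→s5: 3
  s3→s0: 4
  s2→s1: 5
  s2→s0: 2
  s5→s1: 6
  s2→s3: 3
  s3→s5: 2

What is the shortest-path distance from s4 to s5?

Candidate routes:
s4 -> s3 -> s0 -> s5: 4 + 4 + 3 = 11
s4 -> s3 -> s5: 4 + 2 = 6
Best route has total 6.

6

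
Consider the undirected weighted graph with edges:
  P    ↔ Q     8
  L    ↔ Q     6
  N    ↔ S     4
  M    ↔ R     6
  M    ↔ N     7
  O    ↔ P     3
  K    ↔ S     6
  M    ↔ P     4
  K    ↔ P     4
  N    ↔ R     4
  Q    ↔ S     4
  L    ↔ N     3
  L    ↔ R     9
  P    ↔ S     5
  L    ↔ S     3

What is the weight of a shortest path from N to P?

9

Checking several routes:
N - R - M - P: 4 + 6 + 4 = 14
N - S - K - P: 4 + 6 + 4 = 14
N - M - P: 7 + 4 = 11
N - L - S - P: 3 + 3 + 5 = 11
N - S - P: 4 + 5 = 9
N - L - S - K - P: 3 + 3 + 6 + 4 = 16
Best route has total 9.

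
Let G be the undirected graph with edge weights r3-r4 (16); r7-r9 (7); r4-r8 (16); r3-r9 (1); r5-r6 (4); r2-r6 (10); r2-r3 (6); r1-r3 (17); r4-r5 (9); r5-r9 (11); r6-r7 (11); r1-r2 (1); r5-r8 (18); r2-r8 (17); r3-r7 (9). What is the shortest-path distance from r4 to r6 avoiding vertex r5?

32

A few of the r4→r6 routes:
r4→r3→r9→r7→r6: 16 + 1 + 7 + 11 = 35
r4→r8→r2→r6: 16 + 17 + 10 = 43
r4→r3→r7→r6: 16 + 9 + 11 = 36
r4→r3→r1→r2→r6: 16 + 17 + 1 + 10 = 44
r4→r8→r2→r3→r9→r7→r6: 16 + 17 + 6 + 1 + 7 + 11 = 58
r4→r3→r2→r6: 16 + 6 + 10 = 32
Shortest: 32.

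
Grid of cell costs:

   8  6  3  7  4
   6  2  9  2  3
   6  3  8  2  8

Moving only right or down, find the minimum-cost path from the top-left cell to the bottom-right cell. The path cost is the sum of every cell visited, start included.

Path (0,0) (0,1) (0,2) (0,3) (1,3) (2,3) (2,4): 8 + 6 + 3 + 7 + 2 + 2 + 8 = 36.
(Top row then right column would cost 39.)

36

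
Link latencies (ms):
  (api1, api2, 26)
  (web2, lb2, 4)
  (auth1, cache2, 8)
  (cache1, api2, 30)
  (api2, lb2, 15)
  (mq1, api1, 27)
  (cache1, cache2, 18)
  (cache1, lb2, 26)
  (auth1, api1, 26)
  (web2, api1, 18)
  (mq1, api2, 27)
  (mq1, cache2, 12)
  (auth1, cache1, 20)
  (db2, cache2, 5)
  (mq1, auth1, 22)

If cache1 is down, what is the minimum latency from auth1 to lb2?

Checking several routes:
auth1 - mq1 - api2 - lb2: 22 + 27 + 15 = 64
auth1 - cache2 - mq1 - api2 - lb2: 8 + 12 + 27 + 15 = 62
auth1 - cache2 - mq1 - api1 - web2 - lb2: 8 + 12 + 27 + 18 + 4 = 69
auth1 - api1 - api2 - lb2: 26 + 26 + 15 = 67
auth1 - api1 - web2 - lb2: 26 + 18 + 4 = 48
Shortest: 48 ms.

48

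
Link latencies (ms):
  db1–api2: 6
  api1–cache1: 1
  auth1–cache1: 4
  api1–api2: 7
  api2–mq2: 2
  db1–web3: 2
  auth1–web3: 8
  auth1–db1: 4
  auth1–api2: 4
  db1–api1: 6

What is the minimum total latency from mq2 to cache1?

Checking several routes:
mq2-api2-auth1-db1-api1-cache1: 2 + 4 + 4 + 6 + 1 = 17
mq2-api2-api1-cache1: 2 + 7 + 1 = 10
mq2-api2-db1-api1-cache1: 2 + 6 + 6 + 1 = 15
mq2-api2-auth1-cache1: 2 + 4 + 4 = 10
mq2-api2-db1-auth1-cache1: 2 + 6 + 4 + 4 = 16
mq2-api2-db1-web3-auth1-cache1: 2 + 6 + 2 + 8 + 4 = 22
Shortest: 10 ms.

10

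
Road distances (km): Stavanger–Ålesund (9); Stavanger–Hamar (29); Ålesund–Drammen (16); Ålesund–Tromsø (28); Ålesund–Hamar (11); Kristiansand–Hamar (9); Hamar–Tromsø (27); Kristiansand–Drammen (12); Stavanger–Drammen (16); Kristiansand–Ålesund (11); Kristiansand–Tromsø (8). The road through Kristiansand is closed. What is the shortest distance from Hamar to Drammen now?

27

Paths from Hamar to Drammen avoiding Kristiansand:
Hamar - Ålesund - Drammen: 11 + 16 = 27
Hamar - Tromsø - Ålesund - Stavanger - Drammen: 27 + 28 + 9 + 16 = 80
Hamar - Stavanger - Drammen: 29 + 16 = 45
Hamar - Ålesund - Stavanger - Drammen: 11 + 9 + 16 = 36
Hamar - Stavanger - Ålesund - Drammen: 29 + 9 + 16 = 54
Hamar - Tromsø - Ålesund - Drammen: 27 + 28 + 16 = 71
Best route has total 27 km.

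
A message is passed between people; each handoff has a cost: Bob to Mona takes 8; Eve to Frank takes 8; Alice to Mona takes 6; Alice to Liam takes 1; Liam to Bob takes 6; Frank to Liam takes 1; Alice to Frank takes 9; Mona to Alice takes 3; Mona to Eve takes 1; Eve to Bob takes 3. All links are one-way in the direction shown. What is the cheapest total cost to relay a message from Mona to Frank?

Routes from Mona to Frank:
Mona -> Alice -> Frank: 3 + 9 = 12
Mona -> Eve -> Frank: 1 + 8 = 9
Best route has total 9.

9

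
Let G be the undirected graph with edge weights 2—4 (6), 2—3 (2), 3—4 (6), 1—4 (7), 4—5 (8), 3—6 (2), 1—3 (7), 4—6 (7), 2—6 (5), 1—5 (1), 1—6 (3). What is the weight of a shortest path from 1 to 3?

Comparing a few candidate routes:
1 - 6 - 2 - 3: 3 + 5 + 2 = 10
1 - 4 - 3: 7 + 6 = 13
1 - 3: 7
1 - 5 - 4 - 3: 1 + 8 + 6 = 15
1 - 6 - 3: 3 + 2 = 5
The minimum is 5.

5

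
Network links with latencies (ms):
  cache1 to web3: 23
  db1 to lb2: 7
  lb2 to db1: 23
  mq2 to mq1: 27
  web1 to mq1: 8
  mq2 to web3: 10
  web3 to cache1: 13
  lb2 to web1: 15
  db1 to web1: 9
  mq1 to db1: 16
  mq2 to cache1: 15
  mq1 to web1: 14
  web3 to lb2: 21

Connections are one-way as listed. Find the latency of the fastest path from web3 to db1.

Routes from web3 to db1:
web3-lb2-web1-mq1-db1: 21 + 15 + 8 + 16 = 60
web3-lb2-db1: 21 + 23 = 44
The minimum is 44 ms.

44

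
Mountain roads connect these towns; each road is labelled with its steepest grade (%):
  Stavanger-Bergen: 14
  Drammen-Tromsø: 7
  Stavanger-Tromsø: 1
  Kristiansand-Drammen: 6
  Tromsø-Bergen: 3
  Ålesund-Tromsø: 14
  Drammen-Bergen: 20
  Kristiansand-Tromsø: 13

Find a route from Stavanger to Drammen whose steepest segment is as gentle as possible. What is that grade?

A few of the Stavanger→Drammen routes:
Stavanger → Bergen → Tromsø → Kristiansand → Drammen: max(14, 3, 13, 6) = 14
Stavanger → Tromsø → Kristiansand → Drammen: max(1, 13, 6) = 13
Stavanger → Tromsø → Drammen: max(1, 7) = 7
Stavanger → Tromsø → Bergen → Drammen: max(1, 3, 20) = 20
Stavanger → Bergen → Tromsø → Drammen: max(14, 3, 7) = 14
Best route has worst link 7%.

7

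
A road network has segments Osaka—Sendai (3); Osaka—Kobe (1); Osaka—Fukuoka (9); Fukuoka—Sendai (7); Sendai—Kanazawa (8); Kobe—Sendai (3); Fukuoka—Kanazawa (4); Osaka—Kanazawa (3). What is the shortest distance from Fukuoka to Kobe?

Some routes from Fukuoka to Kobe:
Fukuoka→Sendai→Kobe: 7 + 3 = 10
Fukuoka→Osaka→Kobe: 9 + 1 = 10
Fukuoka→Kanazawa→Osaka→Kobe: 4 + 3 + 1 = 8
Best route has total 8.

8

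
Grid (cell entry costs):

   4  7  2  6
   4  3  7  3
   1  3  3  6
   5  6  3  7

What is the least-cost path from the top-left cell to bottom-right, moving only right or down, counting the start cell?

25

Path r0c0 → r1c0 → r2c0 → r2c1 → r2c2 → r3c2 → r3c3: 4 + 4 + 1 + 3 + 3 + 3 + 7 = 25.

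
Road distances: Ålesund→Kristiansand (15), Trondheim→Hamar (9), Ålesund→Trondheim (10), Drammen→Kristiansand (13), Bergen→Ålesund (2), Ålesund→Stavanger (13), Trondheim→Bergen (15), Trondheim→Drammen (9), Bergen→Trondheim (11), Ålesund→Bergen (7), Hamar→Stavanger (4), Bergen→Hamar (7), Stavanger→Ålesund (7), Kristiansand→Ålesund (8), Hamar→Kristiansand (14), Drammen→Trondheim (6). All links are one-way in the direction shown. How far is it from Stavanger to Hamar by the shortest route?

Candidate routes:
Stavanger → Ålesund → Bergen → Trondheim → Hamar: 7 + 7 + 11 + 9 = 34
Stavanger → Ålesund → Trondheim → Hamar: 7 + 10 + 9 = 26
Stavanger → Ålesund → Trondheim → Bergen → Hamar: 7 + 10 + 15 + 7 = 39
Stavanger → Ålesund → Bergen → Hamar: 7 + 7 + 7 = 21
Shortest: 21.

21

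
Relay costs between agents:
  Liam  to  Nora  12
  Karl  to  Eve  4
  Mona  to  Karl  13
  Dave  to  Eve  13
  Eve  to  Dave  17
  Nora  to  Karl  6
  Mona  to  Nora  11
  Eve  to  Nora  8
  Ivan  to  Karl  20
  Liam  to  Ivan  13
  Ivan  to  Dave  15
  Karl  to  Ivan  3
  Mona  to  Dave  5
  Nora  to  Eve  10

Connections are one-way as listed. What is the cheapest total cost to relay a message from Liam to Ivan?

13

Routes from Liam to Ivan:
Liam-Ivan: 13
Liam-Nora-Karl-Ivan: 12 + 6 + 3 = 21
The minimum is 13.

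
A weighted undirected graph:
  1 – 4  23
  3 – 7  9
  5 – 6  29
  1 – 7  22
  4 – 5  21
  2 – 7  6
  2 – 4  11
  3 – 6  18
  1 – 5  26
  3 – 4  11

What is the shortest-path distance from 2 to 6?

33

Some routes from 2 to 6:
2 → 4 → 3 → 6: 11 + 11 + 18 = 40
2 → 7 → 3 → 4 → 5 → 6: 6 + 9 + 11 + 21 + 29 = 76
2 → 4 → 5 → 6: 11 + 21 + 29 = 61
2 → 7 → 3 → 6: 6 + 9 + 18 = 33
The minimum is 33.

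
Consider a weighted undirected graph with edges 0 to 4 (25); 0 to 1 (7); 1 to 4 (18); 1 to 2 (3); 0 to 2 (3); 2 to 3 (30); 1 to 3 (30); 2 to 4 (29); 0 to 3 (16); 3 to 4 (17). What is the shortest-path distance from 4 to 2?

21

Checking several routes:
4-0-2: 25 + 3 = 28
4-1-2: 18 + 3 = 21
4-1-0-2: 18 + 7 + 3 = 28
Best route has total 21.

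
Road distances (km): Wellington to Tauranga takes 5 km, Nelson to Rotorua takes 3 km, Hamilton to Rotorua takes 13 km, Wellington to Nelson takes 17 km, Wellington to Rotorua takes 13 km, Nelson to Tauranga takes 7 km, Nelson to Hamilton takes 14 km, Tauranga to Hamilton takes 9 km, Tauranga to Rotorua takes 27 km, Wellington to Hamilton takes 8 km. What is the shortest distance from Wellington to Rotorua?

Checking several routes:
Wellington -> Hamilton -> Rotorua: 8 + 13 = 21
Wellington -> Nelson -> Rotorua: 17 + 3 = 20
Wellington -> Rotorua: 13
Wellington -> Tauranga -> Nelson -> Rotorua: 5 + 7 + 3 = 15
Best route has total 13 km.

13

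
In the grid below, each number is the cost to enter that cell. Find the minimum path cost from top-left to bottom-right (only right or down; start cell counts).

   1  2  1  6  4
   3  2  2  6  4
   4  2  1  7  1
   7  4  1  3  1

12

One optimal route is r0c0 r0c1 r0c2 r1c2 r2c2 r3c2 r3c3 r3c4.
Its cost is 1 + 2 + 1 + 2 + 1 + 1 + 3 + 1 = 12.
For comparison, the top-then-right route costs 20.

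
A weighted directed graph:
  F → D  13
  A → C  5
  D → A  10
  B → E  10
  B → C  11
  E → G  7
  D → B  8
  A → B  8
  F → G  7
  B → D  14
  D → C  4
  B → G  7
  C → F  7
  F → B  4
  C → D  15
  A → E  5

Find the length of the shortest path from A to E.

5

Some routes from A to E:
A -> B -> E: 8 + 10 = 18
A -> C -> F -> B -> E: 5 + 7 + 4 + 10 = 26
A -> E: 5
Best route has total 5.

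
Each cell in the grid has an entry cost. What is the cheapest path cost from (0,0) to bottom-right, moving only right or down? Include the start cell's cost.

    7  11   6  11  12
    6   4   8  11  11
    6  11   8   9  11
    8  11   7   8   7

One optimal route is r0c0 → r1c0 → r1c1 → r1c2 → r2c2 → r3c2 → r3c3 → r3c4.
Its cost is 7 + 6 + 4 + 8 + 8 + 7 + 8 + 7 = 55.

55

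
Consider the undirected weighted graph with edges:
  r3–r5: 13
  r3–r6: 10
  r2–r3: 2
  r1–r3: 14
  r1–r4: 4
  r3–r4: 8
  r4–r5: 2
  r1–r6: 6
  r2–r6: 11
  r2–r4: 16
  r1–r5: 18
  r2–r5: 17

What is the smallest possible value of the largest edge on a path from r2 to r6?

8

A few of the r2→r6 routes:
r2 → r3 → r4 → r1 → r6: max(2, 8, 4, 6) = 8
r2 → r3 → r5 → r4 → r1 → r6: max(2, 13, 2, 4, 6) = 13
r2 → r6: max(11) = 11
r2 → r3 → r6: max(2, 10) = 10
r2 → r4 → r1 → r3 → r6: max(16, 4, 14, 10) = 16
r2 → r3 → r1 → r6: max(2, 14, 6) = 14
Smallest bottleneck: 8.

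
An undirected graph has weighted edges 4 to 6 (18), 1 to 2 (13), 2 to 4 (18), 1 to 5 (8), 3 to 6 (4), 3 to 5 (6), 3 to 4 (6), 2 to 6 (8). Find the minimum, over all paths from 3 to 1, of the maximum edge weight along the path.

8

Paths from 3 to 1:
3 → 5 → 1: max(6, 8) = 8
3 → 6 → 4 → 2 → 1: max(4, 18, 18, 13) = 18
3 → 4 → 2 → 1: max(6, 18, 13) = 18
3 → 6 → 2 → 1: max(4, 8, 13) = 13
3 → 4 → 6 → 2 → 1: max(6, 18, 8, 13) = 18
Smallest bottleneck: 8.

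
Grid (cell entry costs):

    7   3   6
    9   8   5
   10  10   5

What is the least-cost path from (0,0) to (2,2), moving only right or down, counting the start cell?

26

Best path: (0,0)→(0,1)→(0,2)→(1,2)→(2,2)
Cost: 7 + 3 + 6 + 5 + 5 = 26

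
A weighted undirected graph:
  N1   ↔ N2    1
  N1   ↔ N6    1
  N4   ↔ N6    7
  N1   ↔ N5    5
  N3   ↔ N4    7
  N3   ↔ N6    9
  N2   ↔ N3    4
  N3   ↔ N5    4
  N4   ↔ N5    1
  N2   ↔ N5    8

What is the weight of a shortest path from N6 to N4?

7

Comparing a few candidate routes:
N6 - N1 - N5 - N4: 1 + 5 + 1 = 7
N6 - N1 - N2 - N3 - N5 - N4: 1 + 1 + 4 + 4 + 1 = 11
N6 - N4: 7
N6 - N1 - N2 - N5 - N4: 1 + 1 + 8 + 1 = 11
The minimum is 7.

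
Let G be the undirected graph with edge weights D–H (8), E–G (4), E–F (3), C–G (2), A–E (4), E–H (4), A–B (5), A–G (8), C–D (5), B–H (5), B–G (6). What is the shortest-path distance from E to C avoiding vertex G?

Routes from E to C avoiding G:
E - A - B - H - D - C: 4 + 5 + 5 + 8 + 5 = 27
E - H - D - C: 4 + 8 + 5 = 17
Shortest: 17.

17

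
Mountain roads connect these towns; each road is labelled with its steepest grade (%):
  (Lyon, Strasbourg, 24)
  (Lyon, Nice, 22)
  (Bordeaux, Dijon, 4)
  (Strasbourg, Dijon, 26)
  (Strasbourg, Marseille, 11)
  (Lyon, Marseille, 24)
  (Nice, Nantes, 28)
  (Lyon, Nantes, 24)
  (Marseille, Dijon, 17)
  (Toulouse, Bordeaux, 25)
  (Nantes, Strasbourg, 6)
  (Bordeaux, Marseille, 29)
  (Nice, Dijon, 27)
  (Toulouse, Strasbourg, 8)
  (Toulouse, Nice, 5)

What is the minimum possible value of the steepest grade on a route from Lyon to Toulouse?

Checking several routes:
Lyon-Nice-Toulouse: max(22, 5) = 22
Lyon-Nantes-Strasbourg-Marseille-Dijon-Bordeaux-Toulouse: max(24, 6, 11, 17, 4, 25) = 25
Lyon-Strasbourg-Toulouse: max(24, 8) = 24
Lyon-Marseille-Strasbourg-Toulouse: max(24, 11, 8) = 24
Lyon-Marseille-Dijon-Bordeaux-Toulouse: max(24, 17, 4, 25) = 25
Lyon-Nantes-Strasbourg-Toulouse: max(24, 6, 8) = 24
The minimum achievable maximum is 22%.

22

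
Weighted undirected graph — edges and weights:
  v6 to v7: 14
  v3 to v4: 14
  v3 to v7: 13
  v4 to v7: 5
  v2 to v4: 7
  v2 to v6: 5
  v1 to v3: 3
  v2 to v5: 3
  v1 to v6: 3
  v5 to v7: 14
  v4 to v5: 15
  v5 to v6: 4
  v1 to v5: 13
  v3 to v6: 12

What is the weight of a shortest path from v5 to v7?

14

Comparing a few candidate routes:
v5 -> v7: 14
v5 -> v6 -> v7: 4 + 14 = 18
v5 -> v2 -> v4 -> v7: 3 + 7 + 5 = 15
Best route has total 14.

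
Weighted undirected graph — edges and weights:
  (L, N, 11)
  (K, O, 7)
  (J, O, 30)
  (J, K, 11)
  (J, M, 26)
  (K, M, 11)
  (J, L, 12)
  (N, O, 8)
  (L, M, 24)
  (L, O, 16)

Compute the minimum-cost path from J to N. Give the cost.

23

Checking several routes:
J - L - N: 12 + 11 = 23
J - K - O - N: 11 + 7 + 8 = 26
J - L - O - N: 12 + 16 + 8 = 36
J - O - N: 30 + 8 = 38
Shortest: 23.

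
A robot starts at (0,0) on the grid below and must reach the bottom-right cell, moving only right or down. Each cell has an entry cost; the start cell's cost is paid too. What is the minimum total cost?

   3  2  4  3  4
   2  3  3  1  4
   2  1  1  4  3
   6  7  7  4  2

Cheapest: (0,0)→(1,0)→(2,0)→(2,1)→(2,2)→(2,3)→(2,4)→(3,4)
  3 + 2 + 2 + 1 + 1 + 4 + 3 + 2 = 18
(Top row then right column would cost 25.)

18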